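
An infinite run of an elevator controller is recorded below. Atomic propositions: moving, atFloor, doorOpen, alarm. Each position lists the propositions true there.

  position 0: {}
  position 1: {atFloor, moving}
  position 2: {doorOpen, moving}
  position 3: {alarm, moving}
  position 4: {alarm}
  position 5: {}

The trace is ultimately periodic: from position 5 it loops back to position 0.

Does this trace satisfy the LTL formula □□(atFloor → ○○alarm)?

□(atFloor → ○○alarm) holds at every position 0..5, and those are all positions ever visited, so □□(atFloor → ○○alarm) holds.

Holds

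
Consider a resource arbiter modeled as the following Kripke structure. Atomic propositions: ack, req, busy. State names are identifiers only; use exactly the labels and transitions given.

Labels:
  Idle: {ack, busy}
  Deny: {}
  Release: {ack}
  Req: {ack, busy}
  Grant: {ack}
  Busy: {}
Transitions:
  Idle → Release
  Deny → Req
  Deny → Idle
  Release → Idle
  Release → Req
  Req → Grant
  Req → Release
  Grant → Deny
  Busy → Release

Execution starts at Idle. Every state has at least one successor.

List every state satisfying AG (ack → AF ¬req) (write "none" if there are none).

{Idle, Deny, Release, Req, Grant, Busy}

States satisfying ack → AF ¬req: {Idle, Deny, Release, Req, Grant, Busy}.
States satisfying AG (ack → AF ¬req): {Idle, Deny, Release, Req, Grant, Busy}.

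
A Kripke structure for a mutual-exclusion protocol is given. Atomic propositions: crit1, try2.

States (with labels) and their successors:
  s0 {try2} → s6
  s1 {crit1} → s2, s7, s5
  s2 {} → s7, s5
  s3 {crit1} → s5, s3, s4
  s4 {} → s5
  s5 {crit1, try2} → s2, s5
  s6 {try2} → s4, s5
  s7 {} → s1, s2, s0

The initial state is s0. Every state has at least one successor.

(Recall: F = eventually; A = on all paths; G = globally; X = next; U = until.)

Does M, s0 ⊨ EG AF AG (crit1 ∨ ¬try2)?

States satisfying AF AG (crit1 ∨ ¬try2): ∅.
States satisfying EG AF AG (crit1 ∨ ¬try2): ∅.
No suitable path/successor from s0 witnesses the formula.
s0 ∉ Sat(EG AF AG (crit1 ∨ ¬try2)).

No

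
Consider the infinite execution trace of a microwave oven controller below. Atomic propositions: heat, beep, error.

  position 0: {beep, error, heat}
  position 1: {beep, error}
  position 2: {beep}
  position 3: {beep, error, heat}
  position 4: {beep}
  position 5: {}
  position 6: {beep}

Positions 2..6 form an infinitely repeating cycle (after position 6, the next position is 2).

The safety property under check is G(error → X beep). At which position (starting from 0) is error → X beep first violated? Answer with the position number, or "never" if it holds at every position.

error → X beep holds at every position 0..6, and those are all the positions the trace ever visits, so the invariant G(error → X beep) is never violated.

never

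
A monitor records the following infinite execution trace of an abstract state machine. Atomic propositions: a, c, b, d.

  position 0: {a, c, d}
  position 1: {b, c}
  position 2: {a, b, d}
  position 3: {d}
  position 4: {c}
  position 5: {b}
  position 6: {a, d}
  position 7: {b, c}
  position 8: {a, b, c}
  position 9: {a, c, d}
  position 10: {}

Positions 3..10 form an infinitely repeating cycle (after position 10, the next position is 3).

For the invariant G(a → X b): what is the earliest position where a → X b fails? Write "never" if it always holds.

Check a → X b at each position in order: 0 ✓, 1 ✓.
At position 2 the labels are {a, b, d} and the next position 3 has {d}, so a → X b is false there. This is the first violation.

2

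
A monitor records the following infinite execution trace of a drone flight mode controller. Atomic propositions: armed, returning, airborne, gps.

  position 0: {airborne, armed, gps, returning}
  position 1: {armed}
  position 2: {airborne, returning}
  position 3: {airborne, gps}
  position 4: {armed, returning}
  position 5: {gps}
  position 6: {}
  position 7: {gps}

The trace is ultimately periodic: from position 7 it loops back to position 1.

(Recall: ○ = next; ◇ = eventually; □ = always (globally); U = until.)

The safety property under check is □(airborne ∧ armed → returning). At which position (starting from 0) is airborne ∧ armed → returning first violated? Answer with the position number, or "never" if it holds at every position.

airborne ∧ armed → returning holds at every position 0..7, and those are all the positions the trace ever visits, so the invariant □(airborne ∧ armed → returning) is never violated.

never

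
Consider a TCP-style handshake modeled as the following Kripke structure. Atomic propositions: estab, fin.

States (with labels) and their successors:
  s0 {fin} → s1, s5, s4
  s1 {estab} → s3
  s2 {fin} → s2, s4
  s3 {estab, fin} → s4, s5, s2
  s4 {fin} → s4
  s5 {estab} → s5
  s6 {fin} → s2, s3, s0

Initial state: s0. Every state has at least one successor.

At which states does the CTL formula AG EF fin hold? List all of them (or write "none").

States satisfying EF fin: {s0, s1, s2, s3, s4, s6}.
States satisfying AG EF fin: {s2, s4}.

{s2, s4}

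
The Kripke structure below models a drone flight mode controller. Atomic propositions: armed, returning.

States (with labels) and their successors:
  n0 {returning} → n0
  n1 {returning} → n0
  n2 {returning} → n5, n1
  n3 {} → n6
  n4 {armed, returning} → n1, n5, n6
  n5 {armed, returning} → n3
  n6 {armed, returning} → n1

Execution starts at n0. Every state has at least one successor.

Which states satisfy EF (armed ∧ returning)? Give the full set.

{n2, n3, n4, n5, n6}

States satisfying armed ∧ returning: {n4, n5, n6}.
States satisfying EF (armed ∧ returning): {n2, n3, n4, n5, n6}.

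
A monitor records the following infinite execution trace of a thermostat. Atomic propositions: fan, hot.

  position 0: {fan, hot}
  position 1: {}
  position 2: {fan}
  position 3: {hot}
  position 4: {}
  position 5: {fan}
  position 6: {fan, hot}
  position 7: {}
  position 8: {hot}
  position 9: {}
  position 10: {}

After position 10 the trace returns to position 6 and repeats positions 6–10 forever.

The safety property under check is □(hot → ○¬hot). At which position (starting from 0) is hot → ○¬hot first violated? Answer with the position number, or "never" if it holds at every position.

never

hot → ○¬hot holds at every position 0..10, and those are all the positions the trace ever visits, so the invariant □(hot → ○¬hot) is never violated.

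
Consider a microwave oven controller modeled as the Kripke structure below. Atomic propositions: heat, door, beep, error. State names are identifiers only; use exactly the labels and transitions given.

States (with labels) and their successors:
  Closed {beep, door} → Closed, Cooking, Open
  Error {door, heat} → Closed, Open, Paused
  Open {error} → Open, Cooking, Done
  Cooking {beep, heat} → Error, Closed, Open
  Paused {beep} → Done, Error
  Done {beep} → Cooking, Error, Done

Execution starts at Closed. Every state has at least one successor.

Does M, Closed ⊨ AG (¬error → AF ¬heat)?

States satisfying ¬error → AF ¬heat: {Closed, Error, Open, Cooking, Paused, Done}.
States satisfying AG (¬error → AF ¬heat): {Closed, Error, Open, Cooking, Paused, Done}.
Every state reachable from Closed satisfies ¬error → AF ¬heat.
Closed ∈ Sat(AG (¬error → AF ¬heat)).

Holds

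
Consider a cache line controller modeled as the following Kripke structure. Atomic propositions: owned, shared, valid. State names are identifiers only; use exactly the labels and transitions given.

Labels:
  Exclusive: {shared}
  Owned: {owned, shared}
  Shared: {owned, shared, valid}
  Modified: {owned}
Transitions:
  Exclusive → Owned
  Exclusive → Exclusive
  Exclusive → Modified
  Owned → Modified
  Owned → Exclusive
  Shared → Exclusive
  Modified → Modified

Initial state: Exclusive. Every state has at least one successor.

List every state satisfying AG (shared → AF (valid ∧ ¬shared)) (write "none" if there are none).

{Modified}

States satisfying shared → AF (valid ∧ ¬shared): {Modified}.
States satisfying AG (shared → AF (valid ∧ ¬shared)): {Modified}.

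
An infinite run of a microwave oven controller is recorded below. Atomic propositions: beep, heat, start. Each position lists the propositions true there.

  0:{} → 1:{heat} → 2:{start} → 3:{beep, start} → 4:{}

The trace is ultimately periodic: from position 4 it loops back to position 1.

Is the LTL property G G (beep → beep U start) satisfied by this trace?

G (beep → beep U start) holds at every position 0..4, and those are all positions ever visited, so G G (beep → beep U start) holds.

Holds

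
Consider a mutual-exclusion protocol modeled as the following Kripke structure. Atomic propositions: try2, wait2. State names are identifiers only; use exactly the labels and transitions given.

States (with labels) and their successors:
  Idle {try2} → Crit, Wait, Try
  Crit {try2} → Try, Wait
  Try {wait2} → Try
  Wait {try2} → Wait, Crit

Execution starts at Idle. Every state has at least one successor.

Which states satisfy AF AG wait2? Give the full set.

{Try}

States satisfying AG wait2: {Try}.
States satisfying AF AG wait2: {Try}.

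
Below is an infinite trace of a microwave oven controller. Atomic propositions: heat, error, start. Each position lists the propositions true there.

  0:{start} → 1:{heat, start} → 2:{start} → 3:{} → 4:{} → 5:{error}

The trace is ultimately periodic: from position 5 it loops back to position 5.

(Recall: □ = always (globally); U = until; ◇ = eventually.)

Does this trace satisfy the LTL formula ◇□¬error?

No

□¬error is false at every position 0..5, so it never becomes true and ◇□¬error fails.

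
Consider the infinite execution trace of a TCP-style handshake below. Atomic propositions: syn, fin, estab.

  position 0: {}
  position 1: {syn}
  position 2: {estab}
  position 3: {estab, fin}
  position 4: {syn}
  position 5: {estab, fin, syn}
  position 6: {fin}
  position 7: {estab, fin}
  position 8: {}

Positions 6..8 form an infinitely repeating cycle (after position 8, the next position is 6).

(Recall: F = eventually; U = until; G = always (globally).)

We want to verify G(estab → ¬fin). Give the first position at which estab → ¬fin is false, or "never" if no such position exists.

3

Check estab → ¬fin at each position in order: 0 ✓, 1 ✓, 2 ✓.
At position 3 the labels are {estab, fin}, so estab → ¬fin is false there. This is the first violation.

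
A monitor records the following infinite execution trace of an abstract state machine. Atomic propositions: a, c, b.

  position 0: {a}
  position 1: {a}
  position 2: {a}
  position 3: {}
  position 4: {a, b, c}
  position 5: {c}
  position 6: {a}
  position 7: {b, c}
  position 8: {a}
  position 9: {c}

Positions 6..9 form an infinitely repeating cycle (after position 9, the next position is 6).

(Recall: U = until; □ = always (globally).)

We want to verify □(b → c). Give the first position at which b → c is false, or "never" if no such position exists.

b → c holds at every position 0..9, and those are all the positions the trace ever visits, so the invariant □(b → c) is never violated.

never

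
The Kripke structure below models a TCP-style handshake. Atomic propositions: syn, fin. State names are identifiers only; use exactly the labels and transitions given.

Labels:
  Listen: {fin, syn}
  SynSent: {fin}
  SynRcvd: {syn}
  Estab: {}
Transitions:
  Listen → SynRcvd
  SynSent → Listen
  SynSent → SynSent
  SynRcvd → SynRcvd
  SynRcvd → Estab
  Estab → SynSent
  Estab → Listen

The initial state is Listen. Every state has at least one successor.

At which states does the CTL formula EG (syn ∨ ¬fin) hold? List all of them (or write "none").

{Listen, SynRcvd, Estab}

States satisfying syn ∨ ¬fin: {Listen, SynRcvd, Estab}.
States satisfying EG (syn ∨ ¬fin): {Listen, SynRcvd, Estab}.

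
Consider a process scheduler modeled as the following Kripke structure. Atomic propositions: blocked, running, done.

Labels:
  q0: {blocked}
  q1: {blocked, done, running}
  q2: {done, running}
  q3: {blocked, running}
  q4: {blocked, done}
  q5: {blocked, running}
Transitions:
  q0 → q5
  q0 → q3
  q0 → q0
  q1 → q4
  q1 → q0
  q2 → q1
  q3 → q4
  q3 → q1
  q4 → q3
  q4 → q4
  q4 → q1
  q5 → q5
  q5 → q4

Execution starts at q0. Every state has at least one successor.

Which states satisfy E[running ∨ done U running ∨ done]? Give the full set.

States satisfying running ∨ done: {q1, q2, q3, q4, q5}.
States satisfying E[running ∨ done U running ∨ done]: {q1, q2, q3, q4, q5}.

{q1, q2, q3, q4, q5}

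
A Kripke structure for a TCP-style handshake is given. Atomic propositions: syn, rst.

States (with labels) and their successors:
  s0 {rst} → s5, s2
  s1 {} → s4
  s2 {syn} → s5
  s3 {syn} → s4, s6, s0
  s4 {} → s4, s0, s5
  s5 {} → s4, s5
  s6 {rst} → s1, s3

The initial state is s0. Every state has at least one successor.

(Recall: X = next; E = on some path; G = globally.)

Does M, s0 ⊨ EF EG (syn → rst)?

Satisfied

States satisfying EG (syn → rst): {s0, s1, s4, s5, s6}.
States satisfying EF EG (syn → rst): {s0, s1, s2, s3, s4, s5, s6}.
Some path from s0 reaches a state where EG (syn → rst) holds.
s0 ∈ Sat(EF EG (syn → rst)).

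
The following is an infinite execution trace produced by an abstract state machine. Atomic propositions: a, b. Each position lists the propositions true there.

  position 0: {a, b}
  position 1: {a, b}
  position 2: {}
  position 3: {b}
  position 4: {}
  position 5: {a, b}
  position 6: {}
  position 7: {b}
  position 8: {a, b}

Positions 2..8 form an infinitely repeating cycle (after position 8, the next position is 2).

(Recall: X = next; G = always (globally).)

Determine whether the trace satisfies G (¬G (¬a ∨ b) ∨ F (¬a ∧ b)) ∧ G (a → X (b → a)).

Yes

¬G (¬a ∨ b) ∨ F (¬a ∧ b) holds at every position 0..8, and those are all positions ever visited, so G (¬G (¬a ∨ b) ∨ F (¬a ∧ b)) holds.
a → X (b → a) holds at every position 0..8, and those are all positions ever visited, so G (a → X (b → a)) holds.
Positions where a holds: 0, 1, 5, 8.
Check X (b → a) at each: 0→ok, 1→ok, 5→ok, 8→ok.
At position 0: G (¬G (¬a ∨ b) ∨ F (¬a ∧ b)) is true; G (a → X (b → a)) is true; so G (¬G (¬a ∨ b) ∨ F (¬a ∧ b)) ∧ G (a → X (b → a)) is true.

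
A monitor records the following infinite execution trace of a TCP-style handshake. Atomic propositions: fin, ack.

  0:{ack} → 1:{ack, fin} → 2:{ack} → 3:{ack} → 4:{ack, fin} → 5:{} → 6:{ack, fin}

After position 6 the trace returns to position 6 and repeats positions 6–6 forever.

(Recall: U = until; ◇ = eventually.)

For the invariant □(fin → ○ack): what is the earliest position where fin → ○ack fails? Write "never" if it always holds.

4

Check fin → ○ack at each position in order: 0 ✓, 1 ✓, 2 ✓, 3 ✓.
At position 4 the labels are {ack, fin} and the next position 5 has {}, so fin → ○ack is false there. This is the first violation.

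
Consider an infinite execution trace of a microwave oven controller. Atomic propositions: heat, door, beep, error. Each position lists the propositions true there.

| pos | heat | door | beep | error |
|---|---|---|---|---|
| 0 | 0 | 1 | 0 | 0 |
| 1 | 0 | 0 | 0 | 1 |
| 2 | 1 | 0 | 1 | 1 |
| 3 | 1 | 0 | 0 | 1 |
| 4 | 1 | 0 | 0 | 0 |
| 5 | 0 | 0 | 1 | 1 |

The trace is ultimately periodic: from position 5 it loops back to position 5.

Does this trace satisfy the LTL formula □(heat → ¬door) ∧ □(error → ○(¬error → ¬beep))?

Yes

heat → ¬door holds at every position 0..5, and those are all positions ever visited, so □(heat → ¬door) holds.
Positions where heat holds: 2, 3, 4.
Check ¬door at each: 2→ok, 3→ok, 4→ok.
error → ○(¬error → ¬beep) holds at every position 0..5, and those are all positions ever visited, so □(error → ○(¬error → ¬beep)) holds.
Positions where error holds: 1, 2, 3, 5.
Check ○(¬error → ¬beep) at each: 1→ok, 2→ok, 3→ok, 5→ok.
At position 0: □(heat → ¬door) is true; □(error → ○(¬error → ¬beep)) is true; so □(heat → ¬door) ∧ □(error → ○(¬error → ¬beep)) is true.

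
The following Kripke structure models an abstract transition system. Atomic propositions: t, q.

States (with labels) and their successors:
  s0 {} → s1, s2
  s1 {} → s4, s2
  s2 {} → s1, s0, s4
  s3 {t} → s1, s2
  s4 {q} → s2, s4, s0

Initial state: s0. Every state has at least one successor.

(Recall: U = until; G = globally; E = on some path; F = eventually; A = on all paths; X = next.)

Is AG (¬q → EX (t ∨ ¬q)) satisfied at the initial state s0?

Holds

States satisfying ¬q → EX (t ∨ ¬q): {s0, s1, s2, s3, s4}.
States satisfying AG (¬q → EX (t ∨ ¬q)): {s0, s1, s2, s3, s4}.
Every state reachable from s0 satisfies ¬q → EX (t ∨ ¬q).
s0 ∈ Sat(AG (¬q → EX (t ∨ ¬q))).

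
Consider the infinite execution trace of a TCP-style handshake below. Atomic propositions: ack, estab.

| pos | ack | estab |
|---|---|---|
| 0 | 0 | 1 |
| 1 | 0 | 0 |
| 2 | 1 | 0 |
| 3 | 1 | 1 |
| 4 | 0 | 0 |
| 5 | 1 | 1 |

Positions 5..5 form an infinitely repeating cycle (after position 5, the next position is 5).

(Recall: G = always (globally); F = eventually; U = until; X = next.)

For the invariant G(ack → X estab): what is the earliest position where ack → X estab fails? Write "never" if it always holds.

3

Check ack → X estab at each position in order: 0 ✓, 1 ✓, 2 ✓.
At position 3 the labels are {ack, estab} and the next position 4 has {}, so ack → X estab is false there. This is the first violation.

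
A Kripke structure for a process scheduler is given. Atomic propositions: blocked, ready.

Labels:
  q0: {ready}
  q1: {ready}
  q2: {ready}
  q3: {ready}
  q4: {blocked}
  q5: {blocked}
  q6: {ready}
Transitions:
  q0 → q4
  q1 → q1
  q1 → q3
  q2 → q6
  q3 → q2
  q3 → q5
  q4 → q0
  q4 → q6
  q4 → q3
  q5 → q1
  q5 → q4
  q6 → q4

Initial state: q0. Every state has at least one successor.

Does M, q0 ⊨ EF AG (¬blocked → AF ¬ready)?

Violated

States satisfying AG (¬blocked → AF ¬ready): ∅.
States satisfying EF AG (¬blocked → AF ¬ready): ∅.
No suitable path/successor from q0 witnesses the formula.
q0 ∉ Sat(EF AG (¬blocked → AF ¬ready)).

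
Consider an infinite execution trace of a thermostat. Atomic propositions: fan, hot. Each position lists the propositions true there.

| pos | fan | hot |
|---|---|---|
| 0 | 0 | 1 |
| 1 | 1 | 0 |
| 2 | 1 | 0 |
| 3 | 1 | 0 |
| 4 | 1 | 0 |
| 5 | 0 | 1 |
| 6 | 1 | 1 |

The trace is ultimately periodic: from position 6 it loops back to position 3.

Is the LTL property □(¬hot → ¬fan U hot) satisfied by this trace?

Does not hold

¬hot → ¬fan U hot must hold at every position from 0 onward. It fails at position 1, so □(¬hot → ¬fan U hot) is false.
Positions where ¬hot holds: 1, 2, 3, 4.
Check ¬fan U hot at each: 1→fails, 2→fails, 3→fails, 4→fails.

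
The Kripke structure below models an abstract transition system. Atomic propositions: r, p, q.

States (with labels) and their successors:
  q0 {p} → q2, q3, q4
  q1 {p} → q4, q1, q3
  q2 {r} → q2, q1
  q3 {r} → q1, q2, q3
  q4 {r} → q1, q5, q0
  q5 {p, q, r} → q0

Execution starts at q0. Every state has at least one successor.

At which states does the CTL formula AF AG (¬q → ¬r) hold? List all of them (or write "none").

none

States satisfying AG (¬q → ¬r): ∅.
States satisfying AF AG (¬q → ¬r): ∅.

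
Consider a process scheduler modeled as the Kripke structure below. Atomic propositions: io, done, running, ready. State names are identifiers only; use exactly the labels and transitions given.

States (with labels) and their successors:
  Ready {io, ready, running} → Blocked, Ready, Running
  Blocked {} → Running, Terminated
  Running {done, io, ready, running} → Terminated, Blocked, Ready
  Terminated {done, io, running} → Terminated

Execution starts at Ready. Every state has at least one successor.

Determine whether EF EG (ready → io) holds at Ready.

States satisfying EG (ready → io): {Ready, Blocked, Running, Terminated}.
States satisfying EF EG (ready → io): {Ready, Blocked, Running, Terminated}.
Some path from Ready reaches a state where EG (ready → io) holds.
Ready ∈ Sat(EF EG (ready → io)).

Holds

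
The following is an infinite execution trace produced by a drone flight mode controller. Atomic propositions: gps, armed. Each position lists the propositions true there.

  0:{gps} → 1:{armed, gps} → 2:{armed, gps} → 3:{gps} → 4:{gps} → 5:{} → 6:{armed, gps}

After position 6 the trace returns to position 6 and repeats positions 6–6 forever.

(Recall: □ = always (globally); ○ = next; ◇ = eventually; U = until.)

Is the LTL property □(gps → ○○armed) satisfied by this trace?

gps → ○○armed must hold at every position from 0 onward. It fails at position 1, so □(gps → ○○armed) is false.
Positions where gps holds: 0, 1, 2, 3, 4, 6.
Check ○○armed at each: 0→ok, 1→fails, 2→fails, 3→fails, 4→ok, 6→ok.

Does not hold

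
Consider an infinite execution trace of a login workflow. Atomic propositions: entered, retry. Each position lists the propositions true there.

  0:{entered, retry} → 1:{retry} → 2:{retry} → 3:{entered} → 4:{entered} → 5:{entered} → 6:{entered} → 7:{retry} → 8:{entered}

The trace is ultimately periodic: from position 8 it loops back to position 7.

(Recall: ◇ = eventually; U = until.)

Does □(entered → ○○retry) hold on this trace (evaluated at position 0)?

No

entered → ○○retry must hold at every position from 0 onward. It fails at position 3, so □(entered → ○○retry) is false.
Positions where entered holds: 0, 3, 4, 5, 6, 8.
Check ○○retry at each: 0→ok, 3→fails, 4→fails, 5→ok, 6→fails, 8→fails.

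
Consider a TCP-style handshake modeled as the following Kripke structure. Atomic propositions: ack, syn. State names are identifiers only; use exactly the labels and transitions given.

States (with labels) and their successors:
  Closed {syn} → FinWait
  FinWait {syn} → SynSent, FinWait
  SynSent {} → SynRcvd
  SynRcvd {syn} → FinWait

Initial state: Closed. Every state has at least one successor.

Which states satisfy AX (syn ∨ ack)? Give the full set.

{Closed, SynSent, SynRcvd}

States satisfying syn ∨ ack: {Closed, FinWait, SynRcvd}.
States satisfying AX (syn ∨ ack): {Closed, SynSent, SynRcvd}.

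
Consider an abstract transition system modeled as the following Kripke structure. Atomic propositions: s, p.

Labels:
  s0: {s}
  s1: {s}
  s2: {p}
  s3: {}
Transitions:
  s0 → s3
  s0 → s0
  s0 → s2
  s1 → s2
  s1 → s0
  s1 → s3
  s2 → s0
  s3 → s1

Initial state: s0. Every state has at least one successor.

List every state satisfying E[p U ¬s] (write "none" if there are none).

States satisfying p: {s2}.
States satisfying ¬s: {s2, s3}.
States satisfying E[p U ¬s]: {s2, s3}.

{s2, s3}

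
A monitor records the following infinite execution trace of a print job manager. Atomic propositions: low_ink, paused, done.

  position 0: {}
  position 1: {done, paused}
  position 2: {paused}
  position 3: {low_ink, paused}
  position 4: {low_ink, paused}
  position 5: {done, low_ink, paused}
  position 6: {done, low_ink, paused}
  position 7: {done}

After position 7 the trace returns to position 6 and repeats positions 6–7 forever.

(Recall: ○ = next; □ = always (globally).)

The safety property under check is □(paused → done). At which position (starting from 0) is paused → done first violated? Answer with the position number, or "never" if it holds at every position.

2

Check paused → done at each position in order: 0 ✓, 1 ✓.
At position 2 the labels are {paused}, so paused → done is false there. This is the first violation.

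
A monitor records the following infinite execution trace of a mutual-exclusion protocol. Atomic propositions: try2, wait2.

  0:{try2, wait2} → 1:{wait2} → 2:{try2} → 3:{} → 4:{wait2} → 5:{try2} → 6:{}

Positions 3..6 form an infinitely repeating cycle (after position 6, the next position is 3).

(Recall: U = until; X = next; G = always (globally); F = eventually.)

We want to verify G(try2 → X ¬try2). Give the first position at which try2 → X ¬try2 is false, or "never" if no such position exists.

never

try2 → X ¬try2 holds at every position 0..6, and those are all the positions the trace ever visits, so the invariant G(try2 → X ¬try2) is never violated.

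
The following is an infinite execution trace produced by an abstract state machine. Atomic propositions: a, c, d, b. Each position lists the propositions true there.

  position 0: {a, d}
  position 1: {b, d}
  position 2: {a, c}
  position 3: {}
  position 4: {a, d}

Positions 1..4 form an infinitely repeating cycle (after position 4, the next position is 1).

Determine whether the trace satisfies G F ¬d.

Yes

F ¬d holds at every position 0..4, and those are all positions ever visited, so G F ¬d holds.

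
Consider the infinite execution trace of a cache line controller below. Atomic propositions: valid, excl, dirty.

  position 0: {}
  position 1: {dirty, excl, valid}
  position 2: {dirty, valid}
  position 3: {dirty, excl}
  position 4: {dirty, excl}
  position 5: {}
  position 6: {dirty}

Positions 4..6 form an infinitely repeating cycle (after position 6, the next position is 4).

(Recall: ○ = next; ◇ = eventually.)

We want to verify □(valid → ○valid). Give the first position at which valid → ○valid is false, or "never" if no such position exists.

Check valid → ○valid at each position in order: 0 ✓, 1 ✓.
At position 2 the labels are {dirty, valid} and the next position 3 has {dirty, excl}, so valid → ○valid is false there. This is the first violation.

2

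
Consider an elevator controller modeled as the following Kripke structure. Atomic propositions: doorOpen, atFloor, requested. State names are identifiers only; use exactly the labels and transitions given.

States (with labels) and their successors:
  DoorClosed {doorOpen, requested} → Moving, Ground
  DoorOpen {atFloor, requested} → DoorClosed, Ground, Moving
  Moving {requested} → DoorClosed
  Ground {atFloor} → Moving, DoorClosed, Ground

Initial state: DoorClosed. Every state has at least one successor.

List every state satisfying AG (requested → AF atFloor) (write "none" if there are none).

none

States satisfying requested → AF atFloor: {DoorOpen, Ground}.
States satisfying AG (requested → AF atFloor): ∅.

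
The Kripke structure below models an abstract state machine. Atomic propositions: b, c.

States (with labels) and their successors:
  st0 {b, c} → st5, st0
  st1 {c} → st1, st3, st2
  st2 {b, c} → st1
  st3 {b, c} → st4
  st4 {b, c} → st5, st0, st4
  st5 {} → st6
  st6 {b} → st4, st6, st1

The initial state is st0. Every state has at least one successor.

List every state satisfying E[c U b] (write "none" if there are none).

{st0, st1, st2, st3, st4, st6}

States satisfying c: {st0, st1, st2, st3, st4}.
States satisfying b: {st0, st2, st3, st4, st6}.
States satisfying E[c U b]: {st0, st1, st2, st3, st4, st6}.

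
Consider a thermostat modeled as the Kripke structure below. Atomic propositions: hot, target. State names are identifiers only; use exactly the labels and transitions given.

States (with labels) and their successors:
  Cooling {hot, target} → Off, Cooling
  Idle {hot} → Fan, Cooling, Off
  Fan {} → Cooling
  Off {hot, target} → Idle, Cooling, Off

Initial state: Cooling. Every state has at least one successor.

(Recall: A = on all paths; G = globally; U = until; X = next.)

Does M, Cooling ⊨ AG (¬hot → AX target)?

Holds

States satisfying ¬hot → AX target: {Cooling, Idle, Fan, Off}.
States satisfying AG (¬hot → AX target): {Cooling, Idle, Fan, Off}.
Every state reachable from Cooling satisfies ¬hot → AX target.
Cooling ∈ Sat(AG (¬hot → AX target)).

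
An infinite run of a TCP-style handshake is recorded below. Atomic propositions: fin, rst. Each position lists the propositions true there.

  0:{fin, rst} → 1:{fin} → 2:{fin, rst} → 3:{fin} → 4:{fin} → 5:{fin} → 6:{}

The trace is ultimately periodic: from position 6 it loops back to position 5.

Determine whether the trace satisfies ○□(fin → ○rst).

The position after 0 is 1; □(fin → ○rst) is false there.

Does not hold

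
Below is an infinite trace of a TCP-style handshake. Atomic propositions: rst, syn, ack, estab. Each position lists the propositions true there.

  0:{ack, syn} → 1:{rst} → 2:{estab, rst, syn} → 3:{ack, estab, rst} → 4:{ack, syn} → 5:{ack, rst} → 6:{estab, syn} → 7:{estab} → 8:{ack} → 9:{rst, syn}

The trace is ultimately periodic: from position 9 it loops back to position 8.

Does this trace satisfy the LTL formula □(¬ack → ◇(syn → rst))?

Satisfied

¬ack → ◇(syn → rst) holds at every position 0..9, and those are all positions ever visited, so □(¬ack → ◇(syn → rst)) holds.
Positions where ¬ack holds: 1, 2, 6, 7, 9.
Check ◇(syn → rst) at each: 1→ok, 2→ok, 6→ok, 7→ok, 9→ok.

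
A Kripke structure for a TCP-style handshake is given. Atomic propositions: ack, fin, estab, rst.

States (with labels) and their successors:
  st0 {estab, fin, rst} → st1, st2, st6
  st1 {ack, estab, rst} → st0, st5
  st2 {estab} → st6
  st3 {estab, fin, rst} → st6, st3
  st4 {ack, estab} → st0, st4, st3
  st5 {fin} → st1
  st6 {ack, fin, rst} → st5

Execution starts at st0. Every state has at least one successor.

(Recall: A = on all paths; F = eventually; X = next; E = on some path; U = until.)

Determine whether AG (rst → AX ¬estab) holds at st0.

States satisfying rst → AX ¬estab: {st2, st4, st5, st6}.
States satisfying AG (rst → AX ¬estab): ∅.
st0 is reachable from st0 and violates rst → AX ¬estab, so AG fails at st0.
st0 ∉ Sat(AG (rst → AX ¬estab)).

No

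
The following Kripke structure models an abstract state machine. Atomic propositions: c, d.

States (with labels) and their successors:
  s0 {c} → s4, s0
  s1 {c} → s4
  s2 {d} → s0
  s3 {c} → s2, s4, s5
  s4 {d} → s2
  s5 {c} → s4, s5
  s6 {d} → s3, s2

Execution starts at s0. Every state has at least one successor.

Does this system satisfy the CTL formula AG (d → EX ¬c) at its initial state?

States satisfying d → EX ¬c: {s0, s1, s3, s4, s5, s6}.
States satisfying AG (d → EX ¬c): ∅.
s2 is reachable from s0 and violates d → EX ¬c, so AG fails at s0.
s0 ∉ Sat(AG (d → EX ¬c)).

Violated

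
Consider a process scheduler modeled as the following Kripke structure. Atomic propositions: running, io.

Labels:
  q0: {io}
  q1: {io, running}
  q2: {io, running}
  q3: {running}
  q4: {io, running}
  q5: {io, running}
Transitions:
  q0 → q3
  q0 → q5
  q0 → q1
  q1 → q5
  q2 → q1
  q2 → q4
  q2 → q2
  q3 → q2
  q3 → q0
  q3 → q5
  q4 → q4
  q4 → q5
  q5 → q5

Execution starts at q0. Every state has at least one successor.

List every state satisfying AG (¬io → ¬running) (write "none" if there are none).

{q1, q2, q4, q5}

States satisfying ¬io → ¬running: {q0, q1, q2, q4, q5}.
States satisfying AG (¬io → ¬running): {q1, q2, q4, q5}.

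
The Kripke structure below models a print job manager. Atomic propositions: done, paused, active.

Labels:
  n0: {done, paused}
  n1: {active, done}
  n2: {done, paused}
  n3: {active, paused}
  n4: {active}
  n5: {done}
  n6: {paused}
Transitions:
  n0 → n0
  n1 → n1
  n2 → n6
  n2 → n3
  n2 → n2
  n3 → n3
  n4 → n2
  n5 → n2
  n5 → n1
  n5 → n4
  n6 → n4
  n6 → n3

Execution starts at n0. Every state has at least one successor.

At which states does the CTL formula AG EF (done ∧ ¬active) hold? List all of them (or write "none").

{n0}

States satisfying EF (done ∧ ¬active): {n0, n2, n4, n5, n6}.
States satisfying AG EF (done ∧ ¬active): {n0}.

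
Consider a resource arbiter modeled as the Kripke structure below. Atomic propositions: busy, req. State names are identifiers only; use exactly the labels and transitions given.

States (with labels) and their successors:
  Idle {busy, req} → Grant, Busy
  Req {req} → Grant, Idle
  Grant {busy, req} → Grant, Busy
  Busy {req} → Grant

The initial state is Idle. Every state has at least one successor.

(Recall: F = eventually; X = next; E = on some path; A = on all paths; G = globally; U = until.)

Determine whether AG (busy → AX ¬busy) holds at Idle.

No

States satisfying busy → AX ¬busy: {Req, Busy}.
States satisfying AG (busy → AX ¬busy): ∅.
Grant is reachable from Idle and violates busy → AX ¬busy, so AG fails at Idle.
Idle ∉ Sat(AG (busy → AX ¬busy)).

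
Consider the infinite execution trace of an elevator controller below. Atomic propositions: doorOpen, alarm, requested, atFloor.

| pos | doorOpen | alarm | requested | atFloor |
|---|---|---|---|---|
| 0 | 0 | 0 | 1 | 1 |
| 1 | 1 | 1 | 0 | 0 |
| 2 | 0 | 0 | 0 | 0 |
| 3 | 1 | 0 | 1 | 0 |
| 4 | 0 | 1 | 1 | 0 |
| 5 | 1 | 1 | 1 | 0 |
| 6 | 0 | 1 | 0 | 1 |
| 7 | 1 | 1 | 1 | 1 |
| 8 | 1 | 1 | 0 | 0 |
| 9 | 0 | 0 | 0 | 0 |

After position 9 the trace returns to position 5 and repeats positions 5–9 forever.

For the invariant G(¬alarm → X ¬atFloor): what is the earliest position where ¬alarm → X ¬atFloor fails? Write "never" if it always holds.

¬alarm → X ¬atFloor holds at every position 0..9, and those are all the positions the trace ever visits, so the invariant G(¬alarm → X ¬atFloor) is never violated.

never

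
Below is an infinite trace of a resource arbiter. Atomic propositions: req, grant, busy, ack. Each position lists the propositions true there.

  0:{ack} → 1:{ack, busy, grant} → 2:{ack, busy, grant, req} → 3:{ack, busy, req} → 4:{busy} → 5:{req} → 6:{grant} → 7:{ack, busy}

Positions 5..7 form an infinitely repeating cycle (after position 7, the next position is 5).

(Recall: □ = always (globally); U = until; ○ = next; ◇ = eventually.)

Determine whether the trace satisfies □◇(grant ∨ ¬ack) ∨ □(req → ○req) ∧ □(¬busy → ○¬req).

Satisfied

◇(grant ∨ ¬ack) holds at every position 0..7, and those are all positions ever visited, so □◇(grant ∨ ¬ack) holds.
At position 0: □◇(grant ∨ ¬ack) is true; □(req → ○req) ∧ □(¬busy → ○¬req) is false; so □◇(grant ∨ ¬ack) ∨ □(req → ○req) ∧ □(¬busy → ○¬req) is true.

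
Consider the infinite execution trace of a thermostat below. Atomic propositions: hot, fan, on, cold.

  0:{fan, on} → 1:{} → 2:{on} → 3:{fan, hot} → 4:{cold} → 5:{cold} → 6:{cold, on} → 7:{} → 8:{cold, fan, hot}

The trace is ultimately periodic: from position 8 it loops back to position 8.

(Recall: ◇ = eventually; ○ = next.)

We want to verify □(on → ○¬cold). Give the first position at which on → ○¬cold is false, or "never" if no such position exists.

never

on → ○¬cold holds at every position 0..8, and those are all the positions the trace ever visits, so the invariant □(on → ○¬cold) is never violated.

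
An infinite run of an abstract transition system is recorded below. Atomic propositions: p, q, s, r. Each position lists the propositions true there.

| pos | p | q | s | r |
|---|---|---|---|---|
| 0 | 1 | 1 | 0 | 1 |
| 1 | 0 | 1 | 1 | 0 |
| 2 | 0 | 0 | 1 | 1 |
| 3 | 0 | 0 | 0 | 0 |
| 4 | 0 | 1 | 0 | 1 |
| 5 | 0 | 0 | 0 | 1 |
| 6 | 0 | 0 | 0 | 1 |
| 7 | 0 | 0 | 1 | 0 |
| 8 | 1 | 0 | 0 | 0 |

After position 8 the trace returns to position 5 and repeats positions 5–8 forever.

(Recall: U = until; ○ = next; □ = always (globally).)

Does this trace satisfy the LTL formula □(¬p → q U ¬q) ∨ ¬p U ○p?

¬p → q U ¬q holds at every position 0..8, and those are all positions ever visited, so □(¬p → q U ¬q) holds.
Positions where ¬p holds: 1, 2, 3, 4, 5, 6, 7.
Check q U ¬q at each: 1→ok, 2→ok, 3→ok, 4→ok, 5→ok, 6→ok, 7→ok.
Walking from position 0: at position 0, ○p has not yet held and ¬p fails, so ¬p U ○p is false.
At position 0: □(¬p → q U ¬q) is true; ¬p U ○p is false; so □(¬p → q U ¬q) ∨ ¬p U ○p is true.

Holds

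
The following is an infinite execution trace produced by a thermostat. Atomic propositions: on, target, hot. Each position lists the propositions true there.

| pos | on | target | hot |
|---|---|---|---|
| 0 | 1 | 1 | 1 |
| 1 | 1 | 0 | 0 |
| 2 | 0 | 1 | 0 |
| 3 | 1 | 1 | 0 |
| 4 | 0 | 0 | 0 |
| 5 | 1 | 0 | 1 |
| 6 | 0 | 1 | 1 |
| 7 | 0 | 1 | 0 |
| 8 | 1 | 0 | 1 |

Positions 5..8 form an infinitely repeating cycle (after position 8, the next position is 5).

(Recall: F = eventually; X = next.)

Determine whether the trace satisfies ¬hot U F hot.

Walking from position 0: F hot first holds at position 0, and ¬hot holds at every earlier position along the way, so ¬hot U F hot holds.

Satisfied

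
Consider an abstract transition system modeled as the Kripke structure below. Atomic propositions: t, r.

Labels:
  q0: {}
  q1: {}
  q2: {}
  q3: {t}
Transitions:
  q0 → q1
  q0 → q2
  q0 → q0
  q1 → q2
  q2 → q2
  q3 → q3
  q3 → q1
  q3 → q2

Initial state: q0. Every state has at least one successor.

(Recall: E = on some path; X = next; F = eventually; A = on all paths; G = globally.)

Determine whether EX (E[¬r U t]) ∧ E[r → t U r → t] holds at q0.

States satisfying E[¬r U t]: {q3}.
States satisfying EX (E[¬r U t]): {q3}.
States satisfying r → t: {q0, q1, q2, q3}.
States satisfying E[r → t U r → t]: {q0, q1, q2, q3}.
States satisfying EX (E[¬r U t]) ∧ E[r → t U r → t]: {q3}.
q0 ∉ Sat(EX (E[¬r U t]) ∧ E[r → t U r → t]).

Violated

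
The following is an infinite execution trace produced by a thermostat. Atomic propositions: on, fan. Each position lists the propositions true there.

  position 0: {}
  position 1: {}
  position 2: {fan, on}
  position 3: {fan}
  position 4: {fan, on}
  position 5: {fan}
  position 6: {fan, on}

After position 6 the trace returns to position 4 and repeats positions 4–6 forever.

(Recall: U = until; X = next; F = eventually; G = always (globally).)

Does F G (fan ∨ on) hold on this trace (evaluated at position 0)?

Yes

G (fan ∨ on) holds at position 2, which is reachable from 0, so F G (fan ∨ on) holds.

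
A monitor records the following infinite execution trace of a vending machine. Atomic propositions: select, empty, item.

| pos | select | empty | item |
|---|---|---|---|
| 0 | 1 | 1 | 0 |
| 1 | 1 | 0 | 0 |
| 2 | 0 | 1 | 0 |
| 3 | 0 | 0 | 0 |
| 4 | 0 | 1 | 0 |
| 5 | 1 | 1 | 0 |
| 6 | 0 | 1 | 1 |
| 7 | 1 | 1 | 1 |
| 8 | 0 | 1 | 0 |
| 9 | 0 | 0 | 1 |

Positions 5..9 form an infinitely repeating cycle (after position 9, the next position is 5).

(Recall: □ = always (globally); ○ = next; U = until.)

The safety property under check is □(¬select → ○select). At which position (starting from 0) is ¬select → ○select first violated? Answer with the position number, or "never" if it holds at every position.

2

Check ¬select → ○select at each position in order: 0 ✓, 1 ✓.
At position 2 the labels are {empty} and the next position 3 has {}, so ¬select → ○select is false there. This is the first violation.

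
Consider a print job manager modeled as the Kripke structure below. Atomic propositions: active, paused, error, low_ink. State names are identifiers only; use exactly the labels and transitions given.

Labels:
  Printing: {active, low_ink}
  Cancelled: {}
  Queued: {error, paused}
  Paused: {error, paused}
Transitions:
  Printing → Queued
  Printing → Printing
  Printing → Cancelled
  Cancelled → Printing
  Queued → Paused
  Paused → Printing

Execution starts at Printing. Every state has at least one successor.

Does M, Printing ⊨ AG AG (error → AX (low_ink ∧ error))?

No

States satisfying AG (error → AX (low_ink ∧ error)): ∅.
States satisfying AG AG (error → AX (low_ink ∧ error)): ∅.
Cancelled is reachable from Printing and violates AG (error → AX (low_ink ∧ error)), so AG fails at Printing.
Printing ∉ Sat(AG AG (error → AX (low_ink ∧ error))).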